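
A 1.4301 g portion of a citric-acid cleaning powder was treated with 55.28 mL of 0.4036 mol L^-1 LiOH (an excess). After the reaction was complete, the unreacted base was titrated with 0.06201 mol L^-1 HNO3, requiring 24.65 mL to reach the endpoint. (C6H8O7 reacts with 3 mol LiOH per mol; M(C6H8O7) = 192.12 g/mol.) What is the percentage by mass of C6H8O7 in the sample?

93.1%

Total n(LiOH) added = 0.4036 x 0.05528 = 0.02231 mol.
n(HNO3) used = 0.06201 x 0.02465 = 0.001529 mol, which equals the excess n(LiOH).
So n(LiOH) consumed by the sample = 0.02231 - 0.001529 = 0.02078 mol.
n(C6H8O7) = 0.02078 / 3 = 0.006927 mol.
mass C6H8O7 = 0.006927 x 192.12 = 1.331 g, so %C6H8O7 = 1.331/1.4301 x 100 = 93.1%.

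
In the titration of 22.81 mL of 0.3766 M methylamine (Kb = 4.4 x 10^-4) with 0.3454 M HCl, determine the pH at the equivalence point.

5.69

n(CH3NH2) = 0.3766 x 0.02281 = 0.008590 mol; V(HCl) at equivalence = 0.008590/0.3454 = 0.02487 L.
At equivalence the base is fully converted to CH3NH3+; total volume = 0.04768 L, so [CH3NH3+] = 0.008590/0.04768 = 0.1802 M.
Ka(CH3NH3+) = Kw/Kb = 1.0e-14 / 4.4 x 10^-4 = 2.27e-11.
[H^+] = sqrt(Ka x [CH3NH3+]) = sqrt(2.27e-11 x 0.1802) = 2.02e-6 M.
pH = -log(2.02e-6) = 5.69.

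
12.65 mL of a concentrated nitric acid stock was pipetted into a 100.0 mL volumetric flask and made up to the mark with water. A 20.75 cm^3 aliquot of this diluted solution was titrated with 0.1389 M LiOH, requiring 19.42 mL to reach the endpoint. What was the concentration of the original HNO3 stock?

1.03 M

n(LiOH) = 0.1389 x 0.01942 = 0.002697 mol.
n(HNO3) in the aliquot = 0.002697 mol.
[diluted HNO3] = 0.002697 / 0.02075 = 0.1300 M.
Dilution factor = 100.0/12.65 = 7.905, so [stock] = 0.1300 x 7.905 = 1.03 M.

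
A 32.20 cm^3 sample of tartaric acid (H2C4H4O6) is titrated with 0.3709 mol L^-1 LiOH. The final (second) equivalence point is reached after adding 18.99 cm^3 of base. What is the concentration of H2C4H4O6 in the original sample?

n(LiOH) = 0.3709 x 0.01899 = 0.007043 mol.
At the final (second) equivalence point, 2 mol OH^- react per mol H2C4H4O6, so n(H2C4H4O6) = 0.007043 / 2 = 0.003522 mol.
[H2C4H4O6] = 0.003522 / 0.03220 L = 0.109 M.

0.109 M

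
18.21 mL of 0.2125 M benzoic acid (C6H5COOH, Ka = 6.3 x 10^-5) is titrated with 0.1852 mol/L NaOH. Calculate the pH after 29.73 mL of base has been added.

n(acid) = 0.2125 x 0.01821 = 0.003870 mol; n(NaOH) added = 0.1852 x 0.02973 = 0.005506 mol.
Base is in excess by 0.005506 - 0.003870 = 0.001636 mol in a total volume of 0.04794 L.
[OH^-] = 0.001636/0.04794 = 0.03413 M, so pOH = 1.47 and pH = 14.00 - 1.47 = 12.53.

12.53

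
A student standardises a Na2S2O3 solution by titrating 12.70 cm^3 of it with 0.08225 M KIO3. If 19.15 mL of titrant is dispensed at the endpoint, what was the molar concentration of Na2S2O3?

0.744 M

n(KIO3) = 0.08225 x 0.01915 = 0.001575 mol.
From the balanced equation, 1 mol KIO3 reacts with 6 mol Na2S2O3, so n(Na2S2O3) = 0.001575 x 6/1 = 0.009451 mol.
[Na2S2O3] = 0.009451 / 0.01270 L = 0.744 M.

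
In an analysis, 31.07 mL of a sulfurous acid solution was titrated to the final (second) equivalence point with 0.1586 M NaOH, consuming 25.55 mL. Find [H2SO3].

0.0652 M

n(NaOH) = 0.1586 x 0.02555 = 0.004052 mol.
At the final (second) equivalence point, 2 mol OH^- react per mol H2SO3, so n(H2SO3) = 0.004052 / 2 = 0.002026 mol.
[H2SO3] = 0.002026 / 0.03107 L = 0.0652 M.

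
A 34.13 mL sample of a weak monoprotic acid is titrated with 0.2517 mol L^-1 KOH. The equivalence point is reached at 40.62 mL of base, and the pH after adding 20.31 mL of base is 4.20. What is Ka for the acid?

6.3 x 10^-5

20.31 mL is half of the equivalence volume, so this is the half-equivalence point where [HA] = [A^-].
At half-equivalence pH = pKa, so pKa = 4.20.
Ka = 10^(-4.20) = 6.3 x 10^-5.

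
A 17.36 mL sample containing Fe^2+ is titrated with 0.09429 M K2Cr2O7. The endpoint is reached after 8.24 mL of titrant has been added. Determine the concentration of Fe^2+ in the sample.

0.269 M

n(K2Cr2O7) = 0.09429 x 0.008240 = 0.0007769 mol.
From the balanced equation, 1 mol K2Cr2O7 reacts with 6 mol Fe^2+, so n(Fe^2+) = 0.0007769 x 6/1 = 0.004662 mol.
[Fe^2+] = 0.004662 / 0.01736 L = 0.269 M.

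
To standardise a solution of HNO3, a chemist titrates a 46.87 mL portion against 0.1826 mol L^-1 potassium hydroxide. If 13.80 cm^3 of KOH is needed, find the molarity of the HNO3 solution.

0.0538 M

n(KOH) delivered = 0.1826 x 0.01380 = 0.002520 mol.
For a 1:1 reaction, n(HNO3) = 0.002520 mol.
[HNO3] = 0.002520 mol / 0.04687 L = 0.0538 M.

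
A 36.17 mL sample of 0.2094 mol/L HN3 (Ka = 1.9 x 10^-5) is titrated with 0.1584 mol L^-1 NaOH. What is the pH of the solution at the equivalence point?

8.84

n(HN3) = 0.2094 x 0.03617 = 0.007574 mol; V(NaOH) at equivalence = 0.007574/0.1584 = 0.04782 L.
At equivalence all the acid is converted to N3-; total volume = 0.03617 + 0.04782 = 0.08399 L, so [N3-] = 0.007574/0.08399 = 0.09018 M.
Kb = Kw/Ka = 1.0e-14 / 1.9 x 10^-5 = 5.26e-10.
[OH^-] = sqrt(Kb x [N3-]) = sqrt(5.26e-10 x 0.09018) = 6.89e-6 M.
pOH = 5.16, so pH = 14.00 - 5.16 = 8.84.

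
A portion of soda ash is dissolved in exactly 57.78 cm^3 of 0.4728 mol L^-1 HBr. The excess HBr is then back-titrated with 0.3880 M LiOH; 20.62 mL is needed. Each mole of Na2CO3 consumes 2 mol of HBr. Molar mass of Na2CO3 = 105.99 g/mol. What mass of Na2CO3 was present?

1.02 g

Total n(HBr) added = 0.4728 x 0.05778 = 0.02732 mol.
n(LiOH) used = 0.3880 x 0.02062 = 0.008001 mol, which equals the excess n(HBr).
So n(HBr) consumed by the sample = 0.02732 - 0.008001 = 0.01932 mol.
n(Na2CO3) = 0.01932 / 2 = 0.009659 mol.
mass = 0.009659 mol x 105.99 g/mol = 1.02 g.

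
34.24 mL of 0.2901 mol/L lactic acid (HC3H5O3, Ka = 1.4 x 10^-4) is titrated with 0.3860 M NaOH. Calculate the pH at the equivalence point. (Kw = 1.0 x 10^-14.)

n(HC3H5O3) = 0.2901 x 0.03424 = 0.009933 mol; V(NaOH) at equivalence = 0.009933/0.3860 = 0.02573 L.
At equivalence all the acid is converted to C3H5O3-; total volume = 0.03424 + 0.02573 = 0.05997 L, so [C3H5O3-] = 0.009933/0.05997 = 0.1656 M.
Kb = Kw/Ka = 1.0e-14 / 1.4 x 10^-4 = 7.14e-11.
[OH^-] = sqrt(Kb x [C3H5O3-]) = sqrt(7.14e-11 x 0.1656) = 3.44e-6 M.
pOH = 5.46, so pH = 14.00 - 5.46 = 8.54.

8.54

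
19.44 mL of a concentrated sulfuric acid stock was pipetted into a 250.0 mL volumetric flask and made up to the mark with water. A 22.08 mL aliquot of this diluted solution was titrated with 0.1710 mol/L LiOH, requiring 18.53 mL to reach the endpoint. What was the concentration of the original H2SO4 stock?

0.923 M

n(LiOH) = 0.1710 x 0.01853 = 0.003169 mol.
n(H2SO4) in the aliquot = 0.003169 x 1/2 = 0.001584 mol.
[diluted H2SO4] = 0.001584 / 0.02208 = 0.07175 M.
Dilution factor = 250.0/19.44 = 12.86, so [stock] = 0.07175 x 12.86 = 0.923 M.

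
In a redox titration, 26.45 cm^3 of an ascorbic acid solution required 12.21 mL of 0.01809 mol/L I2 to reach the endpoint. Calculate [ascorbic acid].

0.00835 M

n(I2) = 0.01809 x 0.01221 = 0.0002209 mol.
From the balanced equation, 1 mol I2 reacts with 1 mol ascorbic acid, so n(ascorbic acid) = 0.0002209 x 1/1 = 0.0002209 mol.
[ascorbic acid] = 0.0002209 / 0.02645 L = 0.00835 M.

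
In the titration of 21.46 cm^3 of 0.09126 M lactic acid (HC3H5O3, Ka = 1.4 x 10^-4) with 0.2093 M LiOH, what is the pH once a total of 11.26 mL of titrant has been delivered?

12.09

n(acid) = 0.09126 x 0.02146 = 0.001958 mol; n(LiOH) added = 0.2093 x 0.01126 = 0.002357 mol.
Base is in excess by 0.002357 - 0.001958 = 0.0003983 mol in a total volume of 0.03272 L.
[OH^-] = 0.0003983/0.03272 = 0.01217 M, so pOH = 1.91 and pH = 14.00 - 1.91 = 12.09.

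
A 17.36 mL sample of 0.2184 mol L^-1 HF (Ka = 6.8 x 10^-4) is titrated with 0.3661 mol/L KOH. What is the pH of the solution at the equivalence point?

n(HF) = 0.2184 x 0.01736 = 0.003791 mol; V(KOH) at equivalence = 0.003791/0.3661 = 0.01036 L.
At equivalence all the acid is converted to F-; total volume = 0.01736 + 0.01036 = 0.02772 L, so [F-] = 0.003791/0.02772 = 0.1368 M.
Kb = Kw/Ka = 1.0e-14 / 6.8 x 10^-4 = 1.47e-11.
[OH^-] = sqrt(Kb x [F-]) = sqrt(1.47e-11 x 0.1368) = 1.42e-6 M.
pOH = 5.85, so pH = 14.00 - 5.85 = 8.15.

8.15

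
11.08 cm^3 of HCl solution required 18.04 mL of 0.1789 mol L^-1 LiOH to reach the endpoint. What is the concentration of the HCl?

0.291 M

n(LiOH) delivered = 0.1789 x 0.01804 = 0.003227 mol.
For a 1:1 reaction, n(HCl) = 0.003227 mol.
[HCl] = 0.003227 mol / 0.01108 L = 0.291 M.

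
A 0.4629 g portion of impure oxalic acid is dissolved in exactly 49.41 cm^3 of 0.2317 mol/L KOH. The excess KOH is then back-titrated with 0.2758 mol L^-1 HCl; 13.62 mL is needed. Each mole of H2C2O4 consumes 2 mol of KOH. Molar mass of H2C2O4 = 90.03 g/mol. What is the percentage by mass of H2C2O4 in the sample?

74.8%

Total n(KOH) added = 0.2317 x 0.04941 = 0.01145 mol.
n(HCl) used = 0.2758 x 0.01362 = 0.003756 mol, which equals the excess n(KOH).
So n(KOH) consumed by the sample = 0.01145 - 0.003756 = 0.007692 mol.
n(H2C2O4) = 0.007692 / 2 = 0.003846 mol.
mass H2C2O4 = 0.003846 x 90.03 = 0.3463 g, so %H2C2O4 = 0.3463/0.4629 x 100 = 74.8%.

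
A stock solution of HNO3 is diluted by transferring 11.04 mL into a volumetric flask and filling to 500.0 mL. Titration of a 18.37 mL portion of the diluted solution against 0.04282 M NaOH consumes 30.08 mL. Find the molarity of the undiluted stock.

3.18 M

n(NaOH) = 0.04282 x 0.03008 = 0.001288 mol.
n(HNO3) in the aliquot = 0.001288 mol.
[diluted HNO3] = 0.001288 / 0.01837 = 0.07012 M.
Dilution factor = 500.0/11.04 = 45.29, so [stock] = 0.07012 x 45.29 = 3.18 M.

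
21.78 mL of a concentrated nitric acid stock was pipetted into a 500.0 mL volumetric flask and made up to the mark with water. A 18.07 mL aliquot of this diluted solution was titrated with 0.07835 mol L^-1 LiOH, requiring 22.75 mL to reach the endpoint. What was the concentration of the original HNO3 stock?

n(LiOH) = 0.07835 x 0.02275 = 0.001782 mol.
n(HNO3) in the aliquot = 0.001782 mol.
[diluted HNO3] = 0.001782 / 0.01807 = 0.09864 M.
Dilution factor = 500.0/21.78 = 22.96, so [stock] = 0.09864 x 22.96 = 2.26 M.

2.26 M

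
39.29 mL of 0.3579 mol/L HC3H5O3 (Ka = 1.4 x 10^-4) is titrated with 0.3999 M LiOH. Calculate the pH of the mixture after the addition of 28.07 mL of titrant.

Initial n(HC3H5O3) = 0.3579 x 0.03929 = 0.01406 mol.
n(LiOH) added = 0.3999 x 0.02807 = 0.01123 mol, converting that many moles of HC3H5O3 to C3H5O3-.
Remaining n(HC3H5O3) = 0.002837 mol; n(C3H5O3-) = 0.01123 mol.
By Henderson-Hasselbalch, pH = pKa + log([A^-]/[HA]) = 3.85 + log(0.01123/0.002837) = 3.85 + (+0.60) = 4.45.

4.45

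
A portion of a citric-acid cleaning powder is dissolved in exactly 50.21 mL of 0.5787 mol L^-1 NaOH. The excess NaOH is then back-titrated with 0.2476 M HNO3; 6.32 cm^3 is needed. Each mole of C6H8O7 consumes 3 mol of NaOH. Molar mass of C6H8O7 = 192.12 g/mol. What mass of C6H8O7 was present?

1.76 g

Total n(NaOH) added = 0.5787 x 0.05021 = 0.02906 mol.
n(HNO3) used = 0.2476 x 0.006320 = 0.001565 mol, which equals the excess n(NaOH).
So n(NaOH) consumed by the sample = 0.02906 - 0.001565 = 0.02749 mol.
n(C6H8O7) = 0.02749 / 3 = 0.009164 mol.
mass = 0.009164 mol x 192.12 g/mol = 1.76 g.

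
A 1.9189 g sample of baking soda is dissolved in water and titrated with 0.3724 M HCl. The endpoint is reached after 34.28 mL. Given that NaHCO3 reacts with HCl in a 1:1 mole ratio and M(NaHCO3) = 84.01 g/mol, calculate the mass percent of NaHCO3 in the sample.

n(HCl) = 0.3724 x 0.03428 = 0.01277 mol.
n(NaHCO3) = 0.01277 / 1 = 0.01277 mol.
mass of NaHCO3 = 0.01277 x 84.01 = 1.072 g.
% purity = 1.072 / 1.9189 x 100 = 55.9%.

55.9%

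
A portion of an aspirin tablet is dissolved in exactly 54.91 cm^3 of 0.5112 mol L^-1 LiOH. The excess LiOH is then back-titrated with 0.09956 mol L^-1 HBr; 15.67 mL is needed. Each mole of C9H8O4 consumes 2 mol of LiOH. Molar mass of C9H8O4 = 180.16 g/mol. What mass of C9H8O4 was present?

Total n(LiOH) added = 0.5112 x 0.05491 = 0.02807 mol.
n(HBr) used = 0.09956 x 0.01567 = 0.001560 mol, which equals the excess n(LiOH).
So n(LiOH) consumed by the sample = 0.02807 - 0.001560 = 0.02651 mol.
n(C9H8O4) = 0.02651 / 2 = 0.01325 mol.
mass = 0.01325 mol x 180.16 g/mol = 2.39 g.

2.39 g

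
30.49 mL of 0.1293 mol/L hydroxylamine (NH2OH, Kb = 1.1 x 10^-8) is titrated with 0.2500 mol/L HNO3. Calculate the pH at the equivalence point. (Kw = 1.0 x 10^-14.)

n(NH2OH) = 0.1293 x 0.03049 = 0.003942 mol; V(HNO3) at equivalence = 0.003942/0.2500 = 0.01577 L.
At equivalence the base is fully converted to NH3OH+; total volume = 0.04626 L, so [NH3OH+] = 0.003942/0.04626 = 0.08522 M.
Ka(NH3OH+) = Kw/Kb = 1.0e-14 / 1.1 x 10^-8 = 9.09e-7.
[H^+] = sqrt(Ka x [NH3OH+]) = sqrt(9.09e-7 x 0.08522) = 0.000278 M.
pH = -log(0.000278) = 3.56.

3.56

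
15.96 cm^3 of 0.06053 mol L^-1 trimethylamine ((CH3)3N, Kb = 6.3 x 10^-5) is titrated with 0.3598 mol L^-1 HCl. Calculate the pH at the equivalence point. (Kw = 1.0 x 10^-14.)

n((CH3)3N) = 0.06053 x 0.01596 = 0.0009661 mol; V(HCl) at equivalence = 0.0009661/0.3598 = 0.002685 L.
At equivalence the base is fully converted to (CH3)3NH+; total volume = 0.01864 L, so [(CH3)3NH+] = 0.0009661/0.01864 = 0.05181 M.
Ka((CH3)3NH+) = Kw/Kb = 1.0e-14 / 6.3 x 10^-5 = 1.59e-10.
[H^+] = sqrt(Ka x [(CH3)3NH+]) = sqrt(1.59e-10 x 0.05181) = 2.87e-6 M.
pH = -log(2.87e-6) = 5.54.

5.54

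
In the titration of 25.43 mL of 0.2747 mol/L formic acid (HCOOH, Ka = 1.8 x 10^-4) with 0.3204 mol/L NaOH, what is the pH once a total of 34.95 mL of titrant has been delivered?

n(acid) = 0.2747 x 0.02543 = 0.006986 mol; n(NaOH) added = 0.3204 x 0.03495 = 0.01120 mol.
Base is in excess by 0.01120 - 0.006986 = 0.004212 mol in a total volume of 0.06038 L.
[OH^-] = 0.004212/0.06038 = 0.06976 M, so pOH = 1.16 and pH = 14.00 - 1.16 = 12.84.

12.84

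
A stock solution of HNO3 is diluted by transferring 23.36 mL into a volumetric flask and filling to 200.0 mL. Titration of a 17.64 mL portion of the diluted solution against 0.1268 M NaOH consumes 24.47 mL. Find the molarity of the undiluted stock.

1.51 M

n(NaOH) = 0.1268 x 0.02447 = 0.003103 mol.
n(HNO3) in the aliquot = 0.003103 mol.
[diluted HNO3] = 0.003103 / 0.01764 = 0.1759 M.
Dilution factor = 200.0/23.36 = 8.562, so [stock] = 0.1759 x 8.562 = 1.51 M.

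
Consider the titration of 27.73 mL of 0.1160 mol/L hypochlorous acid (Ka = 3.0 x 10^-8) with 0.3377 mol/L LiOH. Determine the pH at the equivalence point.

n(HClO) = 0.1160 x 0.02773 = 0.003217 mol; V(LiOH) at equivalence = 0.003217/0.3377 = 0.009525 L.
At equivalence all the acid is converted to ClO-; total volume = 0.02773 + 0.009525 = 0.03726 L, so [ClO-] = 0.003217/0.03726 = 0.08634 M.
Kb = Kw/Ka = 1.0e-14 / 3.0 x 10^-8 = 3.33e-7.
[OH^-] = sqrt(Kb x [ClO-]) = sqrt(3.33e-7 x 0.08634) = 0.000170 M.
pOH = 3.77, so pH = 14.00 - 3.77 = 10.23.

10.23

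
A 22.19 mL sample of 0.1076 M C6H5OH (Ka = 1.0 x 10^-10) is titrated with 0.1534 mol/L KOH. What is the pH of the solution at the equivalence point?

n(C6H5OH) = 0.1076 x 0.02219 = 0.002388 mol; V(KOH) at equivalence = 0.002388/0.1534 = 0.01556 L.
At equivalence all the acid is converted to C6H5O-; total volume = 0.02219 + 0.01556 = 0.03775 L, so [C6H5O-] = 0.002388/0.03775 = 0.06324 M.
Kb = Kw/Ka = 1.0e-14 / 1.0 x 10^-10 = 0.000100.
[OH^-] = sqrt(Kb x [C6H5O-]) = sqrt(0.000100 x 0.06324) = 0.00251 M.
pOH = 2.60, so pH = 14.00 - 2.60 = 11.40.

11.40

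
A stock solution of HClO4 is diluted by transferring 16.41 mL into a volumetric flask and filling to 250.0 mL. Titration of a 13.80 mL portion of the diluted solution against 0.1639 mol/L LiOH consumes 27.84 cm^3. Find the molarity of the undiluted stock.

n(LiOH) = 0.1639 x 0.02784 = 0.004563 mol.
n(HClO4) in the aliquot = 0.004563 mol.
[diluted HClO4] = 0.004563 / 0.01380 = 0.3307 M.
Dilution factor = 250.0/16.41 = 15.23, so [stock] = 0.3307 x 15.23 = 5.04 M.

5.04 M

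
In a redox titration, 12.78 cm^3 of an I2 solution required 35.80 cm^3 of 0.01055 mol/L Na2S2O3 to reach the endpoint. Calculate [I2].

0.0148 M

n(Na2S2O3) = 0.01055 x 0.03580 = 0.0003777 mol.
From the balanced equation, 2 mol Na2S2O3 reacts with 1 mol I2, so n(I2) = 0.0003777 x 1/2 = 0.0001888 mol.
[I2] = 0.0001888 / 0.01278 L = 0.0148 M.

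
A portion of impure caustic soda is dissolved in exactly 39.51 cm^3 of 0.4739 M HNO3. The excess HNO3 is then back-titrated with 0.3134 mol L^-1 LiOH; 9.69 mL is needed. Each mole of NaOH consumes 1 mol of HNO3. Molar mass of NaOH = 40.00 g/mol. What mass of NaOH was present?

0.627 g

Total n(HNO3) added = 0.4739 x 0.03951 = 0.01872 mol.
n(LiOH) used = 0.3134 x 0.009690 = 0.003037 mol, which equals the excess n(HNO3).
So n(HNO3) consumed by the sample = 0.01872 - 0.003037 = 0.01569 mol.
n(NaOH) = 0.01569 / 1 = 0.01569 mol.
mass = 0.01569 mol x 40.00 g/mol = 0.627 g.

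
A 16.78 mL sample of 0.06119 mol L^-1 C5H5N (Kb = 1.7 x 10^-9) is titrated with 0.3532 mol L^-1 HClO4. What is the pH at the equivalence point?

3.26

n(C5H5N) = 0.06119 x 0.01678 = 0.001027 mol; V(HClO4) at equivalence = 0.001027/0.3532 = 0.002907 L.
At equivalence the base is fully converted to C5H5NH+; total volume = 0.01969 L, so [C5H5NH+] = 0.001027/0.01969 = 0.05215 M.
Ka(C5H5NH+) = Kw/Kb = 1.0e-14 / 1.7 x 10^-9 = 5.88e-6.
[H^+] = sqrt(Ka x [C5H5NH+]) = sqrt(5.88e-6 x 0.05215) = 0.000554 M.
pH = -log(0.000554) = 3.26.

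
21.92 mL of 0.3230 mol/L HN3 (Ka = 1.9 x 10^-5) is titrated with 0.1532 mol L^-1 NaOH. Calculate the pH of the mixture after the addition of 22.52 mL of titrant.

Initial n(HN3) = 0.3230 x 0.02192 = 0.007080 mol.
n(NaOH) added = 0.1532 x 0.02252 = 0.003450 mol, converting that many moles of HN3 to N3-.
Remaining n(HN3) = 0.003630 mol; n(N3-) = 0.003450 mol.
By Henderson-Hasselbalch, pH = pKa + log([A^-]/[HA]) = 4.72 + log(0.003450/0.003630) = 4.72 + (-0.02) = 4.70.

4.70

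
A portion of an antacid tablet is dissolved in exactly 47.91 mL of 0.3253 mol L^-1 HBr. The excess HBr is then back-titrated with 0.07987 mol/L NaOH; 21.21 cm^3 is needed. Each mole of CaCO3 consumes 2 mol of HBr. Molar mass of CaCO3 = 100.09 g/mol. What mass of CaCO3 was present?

0.695 g

Total n(HBr) added = 0.3253 x 0.04791 = 0.01559 mol.
n(NaOH) used = 0.07987 x 0.02121 = 0.001694 mol, which equals the excess n(HBr).
So n(HBr) consumed by the sample = 0.01559 - 0.001694 = 0.01389 mol.
n(CaCO3) = 0.01389 / 2 = 0.006946 mol.
mass = 0.006946 mol x 100.09 g/mol = 0.695 g.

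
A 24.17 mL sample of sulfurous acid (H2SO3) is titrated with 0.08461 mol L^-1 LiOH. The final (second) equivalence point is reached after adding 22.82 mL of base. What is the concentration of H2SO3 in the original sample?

0.0399 M

n(LiOH) = 0.08461 x 0.02282 = 0.001931 mol.
At the final (second) equivalence point, 2 mol OH^- react per mol H2SO3, so n(H2SO3) = 0.001931 / 2 = 0.0009654 mol.
[H2SO3] = 0.0009654 / 0.02417 L = 0.0399 M.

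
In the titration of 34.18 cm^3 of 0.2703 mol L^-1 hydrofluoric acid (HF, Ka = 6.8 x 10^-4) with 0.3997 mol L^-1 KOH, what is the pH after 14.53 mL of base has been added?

3.40

Initial n(HF) = 0.2703 x 0.03418 = 0.009239 mol.
n(KOH) added = 0.3997 x 0.01453 = 0.005808 mol, converting that many moles of HF to F-.
Remaining n(HF) = 0.003431 mol; n(F-) = 0.005808 mol.
By Henderson-Hasselbalch, pH = pKa + log([A^-]/[HA]) = 3.17 + log(0.005808/0.003431) = 3.17 + (+0.23) = 3.40.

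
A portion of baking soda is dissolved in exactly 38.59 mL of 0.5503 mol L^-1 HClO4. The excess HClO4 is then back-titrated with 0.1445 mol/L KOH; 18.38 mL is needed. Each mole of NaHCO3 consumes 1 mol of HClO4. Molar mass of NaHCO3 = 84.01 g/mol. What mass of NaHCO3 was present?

Total n(HClO4) added = 0.5503 x 0.03859 = 0.02124 mol.
n(KOH) used = 0.1445 x 0.01838 = 0.002656 mol, which equals the excess n(HClO4).
So n(HClO4) consumed by the sample = 0.02124 - 0.002656 = 0.01858 mol.
n(NaHCO3) = 0.01858 / 1 = 0.01858 mol.
mass = 0.01858 mol x 84.01 g/mol = 1.56 g.

1.56 g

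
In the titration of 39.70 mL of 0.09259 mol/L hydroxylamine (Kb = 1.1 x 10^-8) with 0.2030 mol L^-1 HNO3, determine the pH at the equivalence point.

3.62

n(NH2OH) = 0.09259 x 0.03970 = 0.003676 mol; V(HNO3) at equivalence = 0.003676/0.2030 = 0.01811 L.
At equivalence the base is fully converted to NH3OH+; total volume = 0.05781 L, so [NH3OH+] = 0.003676/0.05781 = 0.06359 M.
Ka(NH3OH+) = Kw/Kb = 1.0e-14 / 1.1 x 10^-8 = 9.09e-7.
[H^+] = sqrt(Ka x [NH3OH+]) = sqrt(9.09e-7 x 0.06359) = 0.000240 M.
pH = -log(0.000240) = 3.62.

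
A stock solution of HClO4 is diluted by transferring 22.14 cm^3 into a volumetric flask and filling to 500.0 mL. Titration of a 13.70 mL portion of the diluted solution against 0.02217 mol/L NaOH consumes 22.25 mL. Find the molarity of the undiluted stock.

0.813 M

n(NaOH) = 0.02217 x 0.02225 = 0.0004933 mol.
n(HClO4) in the aliquot = 0.0004933 mol.
[diluted HClO4] = 0.0004933 / 0.01370 = 0.03601 M.
Dilution factor = 500.0/22.14 = 22.58, so [stock] = 0.03601 x 22.58 = 0.813 M.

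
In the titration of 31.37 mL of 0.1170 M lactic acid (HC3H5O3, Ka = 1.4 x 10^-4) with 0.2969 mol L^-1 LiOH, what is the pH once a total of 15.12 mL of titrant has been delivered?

n(acid) = 0.1170 x 0.03137 = 0.003670 mol; n(LiOH) added = 0.2969 x 0.01512 = 0.004489 mol.
Base is in excess by 0.004489 - 0.003670 = 0.0008188 mol in a total volume of 0.04649 L.
[OH^-] = 0.0008188/0.04649 = 0.01761 M, so pOH = 1.75 and pH = 14.00 - 1.75 = 12.25.

12.25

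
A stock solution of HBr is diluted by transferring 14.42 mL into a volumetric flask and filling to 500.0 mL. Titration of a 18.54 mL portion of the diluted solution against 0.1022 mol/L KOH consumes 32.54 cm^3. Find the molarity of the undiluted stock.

n(KOH) = 0.1022 x 0.03254 = 0.003326 mol.
n(HBr) in the aliquot = 0.003326 mol.
[diluted HBr] = 0.003326 / 0.01854 = 0.1794 M.
Dilution factor = 500.0/14.42 = 34.67, so [stock] = 0.1794 x 34.67 = 6.22 M.

6.22 M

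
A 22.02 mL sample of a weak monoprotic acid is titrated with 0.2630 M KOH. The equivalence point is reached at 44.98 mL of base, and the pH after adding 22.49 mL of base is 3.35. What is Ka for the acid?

22.49 mL is half of the equivalence volume, so this is the half-equivalence point where [HA] = [A^-].
At half-equivalence pH = pKa, so pKa = 3.35.
Ka = 10^(-3.35) = 4.5 x 10^-4.

4.5 x 10^-4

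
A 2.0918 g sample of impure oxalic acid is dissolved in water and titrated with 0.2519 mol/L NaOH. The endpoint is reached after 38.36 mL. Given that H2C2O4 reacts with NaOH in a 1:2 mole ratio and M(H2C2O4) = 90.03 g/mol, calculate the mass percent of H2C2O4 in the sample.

20.8%

n(NaOH) = 0.2519 x 0.03836 = 0.009663 mol.
n(H2C2O4) = 0.009663 / 2 = 0.004831 mol.
mass of H2C2O4 = 0.004831 x 90.03 = 0.4350 g.
% purity = 0.4350 / 2.0918 x 100 = 20.8%.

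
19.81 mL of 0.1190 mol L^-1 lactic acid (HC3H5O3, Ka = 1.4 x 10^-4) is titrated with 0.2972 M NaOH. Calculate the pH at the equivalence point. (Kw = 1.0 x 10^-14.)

n(HC3H5O3) = 0.1190 x 0.01981 = 0.002357 mol; V(NaOH) at equivalence = 0.002357/0.2972 = 0.007932 L.
At equivalence all the acid is converted to C3H5O3-; total volume = 0.01981 + 0.007932 = 0.02774 L, so [C3H5O3-] = 0.002357/0.02774 = 0.08498 M.
Kb = Kw/Ka = 1.0e-14 / 1.4 x 10^-4 = 7.14e-11.
[OH^-] = sqrt(Kb x [C3H5O3-]) = sqrt(7.14e-11 x 0.08498) = 2.46e-6 M.
pOH = 5.61, so pH = 14.00 - 5.61 = 8.39.

8.39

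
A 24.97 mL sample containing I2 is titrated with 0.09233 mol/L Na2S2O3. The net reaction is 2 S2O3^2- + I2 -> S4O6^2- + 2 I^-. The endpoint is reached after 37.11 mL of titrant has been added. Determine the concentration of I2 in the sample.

n(Na2S2O3) = 0.09233 x 0.03711 = 0.003426 mol.
From the balanced equation, 2 mol Na2S2O3 reacts with 1 mol I2, so n(I2) = 0.003426 x 1/2 = 0.001713 mol.
[I2] = 0.001713 / 0.02497 L = 0.0686 M.

0.0686 M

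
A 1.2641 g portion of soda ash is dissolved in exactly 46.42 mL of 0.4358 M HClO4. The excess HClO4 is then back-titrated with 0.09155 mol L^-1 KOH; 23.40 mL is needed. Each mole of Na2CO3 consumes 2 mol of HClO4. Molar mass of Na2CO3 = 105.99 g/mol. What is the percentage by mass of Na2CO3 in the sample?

Total n(HClO4) added = 0.4358 x 0.04642 = 0.02023 mol.
n(KOH) used = 0.09155 x 0.02340 = 0.002142 mol, which equals the excess n(HClO4).
So n(HClO4) consumed by the sample = 0.02023 - 0.002142 = 0.01809 mol.
n(Na2CO3) = 0.01809 / 2 = 0.009044 mol.
mass Na2CO3 = 0.009044 x 105.99 = 0.9586 g, so %Na2CO3 = 0.9586/1.2641 x 100 = 75.8%.

75.8%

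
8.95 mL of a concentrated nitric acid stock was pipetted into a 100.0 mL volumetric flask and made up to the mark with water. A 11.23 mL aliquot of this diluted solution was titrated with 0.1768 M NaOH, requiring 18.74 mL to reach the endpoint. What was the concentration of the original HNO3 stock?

3.30 M

n(NaOH) = 0.1768 x 0.01874 = 0.003313 mol.
n(HNO3) in the aliquot = 0.003313 mol.
[diluted HNO3] = 0.003313 / 0.01123 = 0.2950 M.
Dilution factor = 100.0/8.950 = 11.17, so [stock] = 0.2950 x 11.17 = 3.30 M.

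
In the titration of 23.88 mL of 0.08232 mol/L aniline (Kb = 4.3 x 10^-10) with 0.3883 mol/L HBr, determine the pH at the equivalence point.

n(C6H5NH2) = 0.08232 x 0.02388 = 0.001966 mol; V(HBr) at equivalence = 0.001966/0.3883 = 0.005063 L.
At equivalence the base is fully converted to C6H5NH3+; total volume = 0.02894 L, so [C6H5NH3+] = 0.001966/0.02894 = 0.06792 M.
Ka(C6H5NH3+) = Kw/Kb = 1.0e-14 / 4.3 x 10^-10 = 2.33e-5.
[H^+] = sqrt(Ka x [C6H5NH3+]) = sqrt(2.33e-5 x 0.06792) = 0.00126 M.
pH = -log(0.00126) = 2.90.

2.90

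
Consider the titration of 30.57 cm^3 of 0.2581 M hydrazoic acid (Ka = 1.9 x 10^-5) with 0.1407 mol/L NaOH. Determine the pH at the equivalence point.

n(HN3) = 0.2581 x 0.03057 = 0.007890 mol; V(NaOH) at equivalence = 0.007890/0.1407 = 0.05608 L.
At equivalence all the acid is converted to N3-; total volume = 0.03057 + 0.05608 = 0.08665 L, so [N3-] = 0.007890/0.08665 = 0.09106 M.
Kb = Kw/Ka = 1.0e-14 / 1.9 x 10^-5 = 5.26e-10.
[OH^-] = sqrt(Kb x [N3-]) = sqrt(5.26e-10 x 0.09106) = 6.92e-6 M.
pOH = 5.16, so pH = 14.00 - 5.16 = 8.84.

8.84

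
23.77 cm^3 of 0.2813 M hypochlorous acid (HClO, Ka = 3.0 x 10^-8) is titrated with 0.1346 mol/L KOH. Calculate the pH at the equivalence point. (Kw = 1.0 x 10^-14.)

n(HClO) = 0.2813 x 0.02377 = 0.006687 mol; V(KOH) at equivalence = 0.006687/0.1346 = 0.04968 L.
At equivalence all the acid is converted to ClO-; total volume = 0.02377 + 0.04968 = 0.07345 L, so [ClO-] = 0.006687/0.07345 = 0.09104 M.
Kb = Kw/Ka = 1.0e-14 / 3.0 x 10^-8 = 3.33e-7.
[OH^-] = sqrt(Kb x [ClO-]) = sqrt(3.33e-7 x 0.09104) = 0.000174 M.
pOH = 3.76, so pH = 14.00 - 3.76 = 10.24.

10.24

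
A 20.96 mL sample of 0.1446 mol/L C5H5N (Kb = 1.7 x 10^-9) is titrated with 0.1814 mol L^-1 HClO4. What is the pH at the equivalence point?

n(C5H5N) = 0.1446 x 0.02096 = 0.003031 mol; V(HClO4) at equivalence = 0.003031/0.1814 = 0.01671 L.
At equivalence the base is fully converted to C5H5NH+; total volume = 0.03767 L, so [C5H5NH+] = 0.003031/0.03767 = 0.08046 M.
Ka(C5H5NH+) = Kw/Kb = 1.0e-14 / 1.7 x 10^-9 = 5.88e-6.
[H^+] = sqrt(Ka x [C5H5NH+]) = sqrt(5.88e-6 x 0.08046) = 0.000688 M.
pH = -log(0.000688) = 3.16.

3.16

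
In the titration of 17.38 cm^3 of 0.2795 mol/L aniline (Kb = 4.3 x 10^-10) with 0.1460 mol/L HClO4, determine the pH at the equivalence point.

n(C6H5NH2) = 0.2795 x 0.01738 = 0.004858 mol; V(HClO4) at equivalence = 0.004858/0.1460 = 0.03327 L.
At equivalence the base is fully converted to C6H5NH3+; total volume = 0.05065 L, so [C6H5NH3+] = 0.004858/0.05065 = 0.09590 M.
Ka(C6H5NH3+) = Kw/Kb = 1.0e-14 / 4.3 x 10^-10 = 2.33e-5.
[H^+] = sqrt(Ka x [C6H5NH3+]) = sqrt(2.33e-5 x 0.09590) = 0.00149 M.
pH = -log(0.00149) = 2.83.

2.83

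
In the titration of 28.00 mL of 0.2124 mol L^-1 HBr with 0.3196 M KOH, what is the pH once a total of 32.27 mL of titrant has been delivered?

n(acid) = 0.2124 x 0.02800 = 0.005947 mol; n(KOH) added = 0.3196 x 0.03227 = 0.01031 mol.
Base is in excess by 0.01031 - 0.005947 = 0.004366 mol in a total volume of 0.06027 L.
[OH^-] = 0.004366/0.06027 = 0.07245 M, so pOH = 1.14 and pH = 14.00 - 1.14 = 12.86.

12.86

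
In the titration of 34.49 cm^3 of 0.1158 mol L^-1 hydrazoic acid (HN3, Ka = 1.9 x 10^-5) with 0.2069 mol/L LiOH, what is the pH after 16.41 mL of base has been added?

Initial n(HN3) = 0.1158 x 0.03449 = 0.003994 mol.
n(LiOH) added = 0.2069 x 0.01641 = 0.003395 mol, converting that many moles of HN3 to N3-.
Remaining n(HN3) = 0.0005987 mol; n(N3-) = 0.003395 mol.
By Henderson-Hasselbalch, pH = pKa + log([A^-]/[HA]) = 4.72 + log(0.003395/0.0005987) = 4.72 + (+0.75) = 5.47.

5.47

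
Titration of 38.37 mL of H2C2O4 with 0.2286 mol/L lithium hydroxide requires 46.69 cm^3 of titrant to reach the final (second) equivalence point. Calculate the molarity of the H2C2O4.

0.139 M

n(LiOH) = 0.2286 x 0.04669 = 0.01067 mol.
At the final (second) equivalence point, 2 mol OH^- react per mol H2C2O4, so n(H2C2O4) = 0.01067 / 2 = 0.005337 mol.
[H2C2O4] = 0.005337 / 0.03837 L = 0.139 M.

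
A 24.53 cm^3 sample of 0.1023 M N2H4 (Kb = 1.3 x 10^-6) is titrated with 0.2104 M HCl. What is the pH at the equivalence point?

4.64

n(N2H4) = 0.1023 x 0.02453 = 0.002509 mol; V(HCl) at equivalence = 0.002509/0.2104 = 0.01193 L.
At equivalence the base is fully converted to N2H5+; total volume = 0.03646 L, so [N2H5+] = 0.002509/0.03646 = 0.06883 M.
Ka(N2H5+) = Kw/Kb = 1.0e-14 / 1.3 x 10^-6 = 7.69e-9.
[H^+] = sqrt(Ka x [N2H5+]) = sqrt(7.69e-9 x 0.06883) = 2.30e-5 M.
pH = -log(2.30e-5) = 4.64.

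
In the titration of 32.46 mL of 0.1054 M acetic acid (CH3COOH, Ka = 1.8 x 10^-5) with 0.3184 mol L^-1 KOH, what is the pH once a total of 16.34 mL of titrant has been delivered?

n(acid) = 0.1054 x 0.03246 = 0.003421 mol; n(KOH) added = 0.3184 x 0.01634 = 0.005203 mol.
Base is in excess by 0.005203 - 0.003421 = 0.001781 mol in a total volume of 0.04880 L.
[OH^-] = 0.001781/0.04880 = 0.03650 M, so pOH = 1.44 and pH = 14.00 - 1.44 = 12.56.

12.56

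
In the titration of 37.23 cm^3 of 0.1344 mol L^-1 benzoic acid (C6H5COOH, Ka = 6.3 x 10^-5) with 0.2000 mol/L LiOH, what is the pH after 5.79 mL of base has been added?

Initial n(C6H5COOH) = 0.1344 x 0.03723 = 0.005004 mol.
n(LiOH) added = 0.2000 x 0.005790 = 0.001158 mol, converting that many moles of C6H5COOH to C6H5COO-.
Remaining n(C6H5COOH) = 0.003846 mol; n(C6H5COO-) = 0.001158 mol.
By Henderson-Hasselbalch, pH = pKa + log([A^-]/[HA]) = 4.20 + log(0.001158/0.003846) = 4.20 + (-0.52) = 3.68.

3.68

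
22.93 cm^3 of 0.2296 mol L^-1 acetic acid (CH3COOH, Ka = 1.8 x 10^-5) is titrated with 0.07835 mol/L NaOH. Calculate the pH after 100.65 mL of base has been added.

n(acid) = 0.2296 x 0.02293 = 0.005265 mol; n(NaOH) added = 0.07835 x 0.1007 = 0.007886 mol.
Base is in excess by 0.007886 - 0.005265 = 0.002621 mol in a total volume of 0.1236 L.
[OH^-] = 0.002621/0.1236 = 0.02121 M, so pOH = 1.67 and pH = 14.00 - 1.67 = 12.33.

12.33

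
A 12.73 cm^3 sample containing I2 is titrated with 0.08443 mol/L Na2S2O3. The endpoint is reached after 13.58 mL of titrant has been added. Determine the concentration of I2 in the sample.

n(Na2S2O3) = 0.08443 x 0.01358 = 0.001147 mol.
From the balanced equation, 2 mol Na2S2O3 reacts with 1 mol I2, so n(I2) = 0.001147 x 1/2 = 0.0005733 mol.
[I2] = 0.0005733 / 0.01273 L = 0.0450 M.

0.0450 M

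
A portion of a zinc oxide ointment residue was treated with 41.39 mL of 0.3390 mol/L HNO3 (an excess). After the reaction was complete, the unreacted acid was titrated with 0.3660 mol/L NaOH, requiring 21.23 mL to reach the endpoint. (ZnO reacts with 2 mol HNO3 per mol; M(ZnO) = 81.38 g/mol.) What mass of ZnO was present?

Total n(HNO3) added = 0.3390 x 0.04139 = 0.01403 mol.
n(NaOH) used = 0.3660 x 0.02123 = 0.007770 mol, which equals the excess n(HNO3).
So n(HNO3) consumed by the sample = 0.01403 - 0.007770 = 0.006261 mol.
n(ZnO) = 0.006261 / 2 = 0.003131 mol.
mass = 0.003131 mol x 81.38 g/mol = 0.255 g.

0.255 g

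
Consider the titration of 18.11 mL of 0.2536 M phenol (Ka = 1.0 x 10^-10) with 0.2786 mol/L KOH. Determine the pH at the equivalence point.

n(C6H5OH) = 0.2536 x 0.01811 = 0.004593 mol; V(KOH) at equivalence = 0.004593/0.2786 = 0.01648 L.
At equivalence all the acid is converted to C6H5O-; total volume = 0.01811 + 0.01648 = 0.03459 L, so [C6H5O-] = 0.004593/0.03459 = 0.1328 M.
Kb = Kw/Ka = 1.0e-14 / 1.0 x 10^-10 = 0.000100.
[OH^-] = sqrt(Kb x [C6H5O-]) = sqrt(0.000100 x 0.1328) = 0.00364 M.
pOH = 2.44, so pH = 14.00 - 2.44 = 11.56.

11.56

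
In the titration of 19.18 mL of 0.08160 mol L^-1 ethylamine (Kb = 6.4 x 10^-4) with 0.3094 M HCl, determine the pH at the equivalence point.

n(C2H5NH2) = 0.08160 x 0.01918 = 0.001565 mol; V(HCl) at equivalence = 0.001565/0.3094 = 0.005058 L.
At equivalence the base is fully converted to C2H5NH3+; total volume = 0.02424 L, so [C2H5NH3+] = 0.001565/0.02424 = 0.06457 M.
Ka(C2H5NH3+) = Kw/Kb = 1.0e-14 / 6.4 x 10^-4 = 1.56e-11.
[H^+] = sqrt(Ka x [C2H5NH3+]) = sqrt(1.56e-11 x 0.06457) = 1.00e-6 M.
pH = -log(1.00e-6) = 6.00.

6.00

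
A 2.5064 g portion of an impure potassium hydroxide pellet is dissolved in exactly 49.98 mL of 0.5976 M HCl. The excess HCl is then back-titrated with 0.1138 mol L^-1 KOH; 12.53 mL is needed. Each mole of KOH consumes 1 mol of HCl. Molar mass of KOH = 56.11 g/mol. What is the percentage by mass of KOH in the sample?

Total n(HCl) added = 0.5976 x 0.04998 = 0.02987 mol.
n(KOH) used = 0.1138 x 0.01253 = 0.001426 mol, which equals the excess n(HCl).
So n(HCl) consumed by the sample = 0.02987 - 0.001426 = 0.02844 mol.
n(KOH) = 0.02844 / 1 = 0.02844 mol.
mass KOH = 0.02844 x 56.11 = 1.596 g, so %KOH = 1.596/2.5064 x 100 = 63.7%.

63.7%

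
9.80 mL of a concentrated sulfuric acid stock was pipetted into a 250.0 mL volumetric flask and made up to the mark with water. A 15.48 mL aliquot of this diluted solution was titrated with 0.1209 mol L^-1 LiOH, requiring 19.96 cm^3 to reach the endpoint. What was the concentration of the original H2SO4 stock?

1.99 M

n(LiOH) = 0.1209 x 0.01996 = 0.002413 mol.
n(H2SO4) in the aliquot = 0.002413 x 1/2 = 0.001207 mol.
[diluted H2SO4] = 0.001207 / 0.01548 = 0.07794 M.
Dilution factor = 250.0/9.800 = 25.51, so [stock] = 0.07794 x 25.51 = 1.99 M.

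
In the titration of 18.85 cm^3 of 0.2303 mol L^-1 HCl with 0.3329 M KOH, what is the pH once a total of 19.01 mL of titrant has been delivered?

12.72

n(acid) = 0.2303 x 0.01885 = 0.004341 mol; n(KOH) added = 0.3329 x 0.01901 = 0.006328 mol.
Base is in excess by 0.006328 - 0.004341 = 0.001987 mol in a total volume of 0.03786 L.
[OH^-] = 0.001987/0.03786 = 0.05249 M, so pOH = 1.28 and pH = 14.00 - 1.28 = 12.72.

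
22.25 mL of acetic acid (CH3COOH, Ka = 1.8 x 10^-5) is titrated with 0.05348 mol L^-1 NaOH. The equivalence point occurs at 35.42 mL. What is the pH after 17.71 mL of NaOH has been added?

17.71 mL is exactly half the equivalence volume (35.42/2), i.e. the half-equivalence point.
There, n(HA) = n(A^-), so pH = pKa = -log(1.8 x 10^-5) = 4.74.

4.74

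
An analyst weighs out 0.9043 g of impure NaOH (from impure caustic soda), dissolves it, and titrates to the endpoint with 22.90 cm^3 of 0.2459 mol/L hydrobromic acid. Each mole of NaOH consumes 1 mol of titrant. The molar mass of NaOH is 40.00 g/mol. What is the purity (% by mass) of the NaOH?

24.9%

n(HBr) = 0.2459 x 0.02290 = 0.005631 mol.
n(NaOH) = 0.005631 / 1 = 0.005631 mol.
mass of NaOH = 0.005631 x 40.00 = 0.2252 g.
% purity = 0.2252 / 0.9043 x 100 = 24.9%.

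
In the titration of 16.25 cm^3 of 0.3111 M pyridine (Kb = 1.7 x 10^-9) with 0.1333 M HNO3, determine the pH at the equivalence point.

3.13

n(C5H5N) = 0.3111 x 0.01625 = 0.005055 mol; V(HNO3) at equivalence = 0.005055/0.1333 = 0.03792 L.
At equivalence the base is fully converted to C5H5NH+; total volume = 0.05417 L, so [C5H5NH+] = 0.005055/0.05417 = 0.09332 M.
Ka(C5H5NH+) = Kw/Kb = 1.0e-14 / 1.7 x 10^-9 = 5.88e-6.
[H^+] = sqrt(Ka x [C5H5NH+]) = sqrt(5.88e-6 x 0.09332) = 0.000741 M.
pH = -log(0.000741) = 3.13.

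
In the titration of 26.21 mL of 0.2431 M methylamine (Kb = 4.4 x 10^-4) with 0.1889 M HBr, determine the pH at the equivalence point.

n(CH3NH2) = 0.2431 x 0.02621 = 0.006372 mol; V(HBr) at equivalence = 0.006372/0.1889 = 0.03373 L.
At equivalence the base is fully converted to CH3NH3+; total volume = 0.05994 L, so [CH3NH3+] = 0.006372/0.05994 = 0.1063 M.
Ka(CH3NH3+) = Kw/Kb = 1.0e-14 / 4.4 x 10^-4 = 2.27e-11.
[H^+] = sqrt(Ka x [CH3NH3+]) = sqrt(2.27e-11 x 0.1063) = 1.55e-6 M.
pH = -log(1.55e-6) = 5.81.

5.81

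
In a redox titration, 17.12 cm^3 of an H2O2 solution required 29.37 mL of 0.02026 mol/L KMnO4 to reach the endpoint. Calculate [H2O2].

0.0869 M

n(KMnO4) = 0.02026 x 0.02937 = 0.0005950 mol.
From the balanced equation, 2 mol KMnO4 reacts with 5 mol H2O2, so n(H2O2) = 0.0005950 x 5/2 = 0.001488 mol.
[H2O2] = 0.001488 / 0.01712 L = 0.0869 M.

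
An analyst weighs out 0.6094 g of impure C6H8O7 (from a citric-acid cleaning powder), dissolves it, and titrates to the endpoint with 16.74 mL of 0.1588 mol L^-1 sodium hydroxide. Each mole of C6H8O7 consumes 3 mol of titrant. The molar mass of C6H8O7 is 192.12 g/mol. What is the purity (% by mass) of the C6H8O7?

n(NaOH) = 0.1588 x 0.01674 = 0.002658 mol.
n(C6H8O7) = 0.002658 / 3 = 0.0008861 mol.
mass of C6H8O7 = 0.0008861 x 192.12 = 0.1702 g.
% purity = 0.1702 / 0.6094 x 100 = 27.9%.

27.9%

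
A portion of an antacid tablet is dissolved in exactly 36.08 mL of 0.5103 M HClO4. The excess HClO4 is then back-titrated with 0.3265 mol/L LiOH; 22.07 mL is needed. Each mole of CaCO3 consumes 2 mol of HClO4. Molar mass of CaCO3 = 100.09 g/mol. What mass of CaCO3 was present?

0.561 g

Total n(HClO4) added = 0.5103 x 0.03608 = 0.01841 mol.
n(LiOH) used = 0.3265 x 0.02207 = 0.007206 mol, which equals the excess n(HClO4).
So n(HClO4) consumed by the sample = 0.01841 - 0.007206 = 0.01121 mol.
n(CaCO3) = 0.01121 / 2 = 0.005603 mol.
mass = 0.005603 mol x 100.09 g/mol = 0.561 g.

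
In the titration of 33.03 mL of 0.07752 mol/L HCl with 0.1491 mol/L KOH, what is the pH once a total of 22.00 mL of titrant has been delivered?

n(acid) = 0.07752 x 0.03303 = 0.002560 mol; n(KOH) added = 0.1491 x 0.02200 = 0.003280 mol.
Base is in excess by 0.003280 - 0.002560 = 0.0007197 mol in a total volume of 0.05503 L.
[OH^-] = 0.0007197/0.05503 = 0.01308 M, so pOH = 1.88 and pH = 14.00 - 1.88 = 12.12.

12.12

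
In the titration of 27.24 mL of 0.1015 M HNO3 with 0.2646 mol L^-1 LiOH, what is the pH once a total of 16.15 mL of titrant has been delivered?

12.54

n(acid) = 0.1015 x 0.02724 = 0.002765 mol; n(LiOH) added = 0.2646 x 0.01615 = 0.004273 mol.
Base is in excess by 0.004273 - 0.002765 = 0.001508 mol in a total volume of 0.04339 L.
[OH^-] = 0.001508/0.04339 = 0.03476 M, so pOH = 1.46 and pH = 14.00 - 1.46 = 12.54.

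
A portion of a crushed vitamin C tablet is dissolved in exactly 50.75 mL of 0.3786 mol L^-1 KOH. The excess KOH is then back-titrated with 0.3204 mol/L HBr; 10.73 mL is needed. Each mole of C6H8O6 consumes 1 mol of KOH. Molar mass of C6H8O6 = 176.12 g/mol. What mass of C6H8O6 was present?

2.78 g

Total n(KOH) added = 0.3786 x 0.05075 = 0.01921 mol.
n(HBr) used = 0.3204 x 0.01073 = 0.003438 mol, which equals the excess n(KOH).
So n(KOH) consumed by the sample = 0.01921 - 0.003438 = 0.01578 mol.
n(C6H8O6) = 0.01578 / 1 = 0.01578 mol.
mass = 0.01578 mol x 176.12 g/mol = 2.78 g.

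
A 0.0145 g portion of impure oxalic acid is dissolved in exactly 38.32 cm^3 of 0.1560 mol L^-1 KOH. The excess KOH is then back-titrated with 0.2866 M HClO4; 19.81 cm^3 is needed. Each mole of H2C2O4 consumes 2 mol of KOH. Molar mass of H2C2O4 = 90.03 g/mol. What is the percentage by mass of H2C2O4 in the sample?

Total n(KOH) added = 0.1560 x 0.03832 = 0.005978 mol.
n(HClO4) used = 0.2866 x 0.01981 = 0.005678 mol, which equals the excess n(KOH).
So n(KOH) consumed by the sample = 0.005978 - 0.005678 = 0.0003004 mol.
n(H2C2O4) = 0.0003004 / 2 = 0.0001502 mol.
mass H2C2O4 = 0.0001502 x 90.03 = 0.01352 g, so %H2C2O4 = 0.01352/0.0145 x 100 = 93.3%.

93.3%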